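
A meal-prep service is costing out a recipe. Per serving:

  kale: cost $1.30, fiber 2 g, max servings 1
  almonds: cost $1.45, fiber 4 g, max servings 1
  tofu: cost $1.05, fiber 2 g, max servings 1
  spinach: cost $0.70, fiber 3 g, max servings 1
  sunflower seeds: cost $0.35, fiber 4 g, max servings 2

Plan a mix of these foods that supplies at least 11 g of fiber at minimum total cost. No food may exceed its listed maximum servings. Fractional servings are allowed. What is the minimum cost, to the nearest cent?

$1.40

Cost per g of fiber: sunflower seeds $0.0875, spinach $0.2333, almonds $0.3625, tofu $0.5250, kale $0.6500.
Take 2 servings of sunflower seeds: +8.0 g fiber for $0.70 (total $0.70, still need 3.0 g).
Take 1 serving of spinach: +3.0 g fiber for $0.70 (total $1.40, still need 0.0 g).
Greedy by cheapest-per-g is optimal for a single linear constraint, so the minimum cost is $1.40.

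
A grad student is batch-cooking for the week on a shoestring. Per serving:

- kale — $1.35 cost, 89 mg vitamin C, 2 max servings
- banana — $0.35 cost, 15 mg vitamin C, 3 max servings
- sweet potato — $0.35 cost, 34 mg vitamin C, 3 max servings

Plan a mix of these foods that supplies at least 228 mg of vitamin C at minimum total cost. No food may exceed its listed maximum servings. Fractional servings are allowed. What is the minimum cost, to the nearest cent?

$2.96

Cost per mg of vitamin C: sweet potato $0.0103, kale $0.0152, banana $0.0233.
Take 3 servings of sweet potato: +102.0 mg vitamin C for $1.05 (total $1.05, still need 126.0 mg).
Take 1.416 servings of kale: +126.0 mg vitamin C for $1.91 (total $2.96, still need 0.0 mg).
Filling from the cheapest source first is optimal under one linear minimum: $2.96.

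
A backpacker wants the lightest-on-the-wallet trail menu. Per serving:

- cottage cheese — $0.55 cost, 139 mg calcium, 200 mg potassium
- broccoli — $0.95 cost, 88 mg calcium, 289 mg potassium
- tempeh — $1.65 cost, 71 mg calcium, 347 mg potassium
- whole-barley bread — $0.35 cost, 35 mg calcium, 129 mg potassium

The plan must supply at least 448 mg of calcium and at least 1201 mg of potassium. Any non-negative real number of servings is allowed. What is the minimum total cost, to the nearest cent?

Minimising a linear cost over {calcium ≥ 448, potassium ≥ 1201, servings ≥ 0} — the optimum is at a vertex, using one or two foods.
cottage cheese only: max(448/139, 1201/200) = 6.005 servings → $3.30.
broccoli only: max(448/88, 1201/289) = 5.091 servings → $4.84.
tempeh only: max(448/71, 1201/347) = 6.31 servings → $10.41.
whole-barley bread only: max(448/35, 1201/129) = 12.8 servings → $4.48.
cottage cheese + broccoli with both tight: 1.054 servings and 3.426 servings → $3.83.
cottage cheese + tempeh with both tight: 2.062 servings and 2.272 servings → $4.88.
cottage cheese + whole-barley bread with both tight: 1.441 servings and 7.075 servings → $3.27.
broccoli + tempeh: the both-tight solution has a negative serving — not a feasible corner.
broccoli + whole-barley bread: intersection lies outside the first quadrant.
tempeh + whole-barley bread: intersection lies outside the first quadrant.
So the least-cost plan costs $3.27.

$3.27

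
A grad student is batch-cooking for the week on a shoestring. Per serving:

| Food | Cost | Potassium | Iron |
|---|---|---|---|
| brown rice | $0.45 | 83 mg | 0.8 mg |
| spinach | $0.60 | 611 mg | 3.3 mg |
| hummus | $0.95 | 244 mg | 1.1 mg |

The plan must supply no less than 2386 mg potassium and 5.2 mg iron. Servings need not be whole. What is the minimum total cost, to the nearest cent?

$2.34

brown rice only: max(2386/83, 5.2/0.8) = 28.75 servings → $12.94.
spinach only: max(2386/611, 5.2/3.3) = 3.905 servings → $2.34.
hummus only: max(2386/244, 5.2/1.1) = 9.779 servings → $9.29.
brown rice + spinach: the both-tight solution has a negative serving — not a feasible corner.
brown rice + hummus: the both-tight solution has a negative serving — not a feasible corner.
spinach + hummus: the both-tight solution has a negative serving — not a feasible corner.
The minimum over all feasible corners is $2.34.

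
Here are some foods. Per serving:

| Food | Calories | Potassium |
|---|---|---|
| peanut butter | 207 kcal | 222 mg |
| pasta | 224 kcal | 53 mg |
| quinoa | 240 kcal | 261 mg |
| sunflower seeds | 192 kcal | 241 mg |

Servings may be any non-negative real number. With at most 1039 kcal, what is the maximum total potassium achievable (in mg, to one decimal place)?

1304.2 mg

Potassium per kcal: sunflower seeds 1.255, quinoa 1.087, peanut butter 1.072, pasta 0.2366.
With no serving limits, spend the whole calories allowance on sunflower seeds: 1039 kcal / 192 kcal × 241 mg = 1304.2 mg.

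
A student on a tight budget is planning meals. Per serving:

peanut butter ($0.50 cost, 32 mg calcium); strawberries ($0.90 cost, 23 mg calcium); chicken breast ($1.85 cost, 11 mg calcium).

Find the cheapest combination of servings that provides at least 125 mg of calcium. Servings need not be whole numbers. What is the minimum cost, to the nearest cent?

Cost per mg of calcium: peanut butter $0.0156, strawberries $0.0391, chicken breast $0.1682.
With no serving limits, use only peanut butter: 125 mg / 32 mg = 3.906 servings × $0.50 = $1.95.

$1.95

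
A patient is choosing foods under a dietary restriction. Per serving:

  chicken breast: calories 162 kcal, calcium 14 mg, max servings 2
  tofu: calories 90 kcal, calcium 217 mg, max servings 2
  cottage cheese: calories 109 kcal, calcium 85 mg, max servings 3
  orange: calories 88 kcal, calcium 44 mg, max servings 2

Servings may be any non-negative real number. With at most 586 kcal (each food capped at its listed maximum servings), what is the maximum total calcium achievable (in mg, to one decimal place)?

Calcium per kcal: tofu 2.411, cottage cheese 0.7798, orange 0.5, chicken breast 0.08642.
Take 2 servings of tofu: uses 180 kcal, +434.0 mg calcium (running total 434.0 mg).
Take 3 servings of cottage cheese: uses 327 kcal, +255.0 mg calcium (running total 689.0 mg).
Take 0.8977 servings of orange: uses 79 kcal, +39.5 mg calcium (running total 728.5 mg).
Filling greedily by calcium-per-kcal is optimal for one linear limit, giving 728.5 mg.

728.5 mg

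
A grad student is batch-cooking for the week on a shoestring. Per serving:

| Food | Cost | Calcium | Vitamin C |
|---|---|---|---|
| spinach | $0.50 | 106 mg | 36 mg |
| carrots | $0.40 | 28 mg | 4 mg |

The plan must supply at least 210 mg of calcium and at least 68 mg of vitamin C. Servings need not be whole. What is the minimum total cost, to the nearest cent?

This is a tiny linear program; its minimum lies at a vertex of the feasible set. List the vertices and price them.
spinach only: max(210/106, 68/36) = 1.981 servings → $0.99.
carrots only: max(210/28, 68/4) = 17 servings → $6.80.
spinach + carrots with both tight: 1.822 servings and 0.6027 servings → $1.15.
The minimum over all feasible corners is $0.99.

$0.99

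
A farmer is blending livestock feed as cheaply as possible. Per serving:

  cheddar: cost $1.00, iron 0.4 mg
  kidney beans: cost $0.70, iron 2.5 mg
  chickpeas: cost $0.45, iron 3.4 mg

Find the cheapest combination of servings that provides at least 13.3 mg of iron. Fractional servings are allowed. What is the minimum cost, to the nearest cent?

Cost per mg of iron: chickpeas $0.1324, kidney beans $0.2800, cheddar $2.5000.
With no serving limits, use only chickpeas: 13.3 mg / 3.4 mg = 3.912 servings × $0.45 = $1.76.

$1.76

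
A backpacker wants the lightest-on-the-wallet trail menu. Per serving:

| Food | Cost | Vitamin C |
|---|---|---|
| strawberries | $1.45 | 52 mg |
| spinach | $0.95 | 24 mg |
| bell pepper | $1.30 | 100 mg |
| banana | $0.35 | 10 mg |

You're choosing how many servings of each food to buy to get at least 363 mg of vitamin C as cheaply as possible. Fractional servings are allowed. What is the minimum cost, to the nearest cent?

$4.72

Cost per mg of vitamin C: bell pepper $0.0130, strawberries $0.0279, banana $0.0350, spinach $0.0396.
With no serving limits, use only bell pepper: 363 mg / 100 mg = 3.63 servings × $1.30 = $4.72.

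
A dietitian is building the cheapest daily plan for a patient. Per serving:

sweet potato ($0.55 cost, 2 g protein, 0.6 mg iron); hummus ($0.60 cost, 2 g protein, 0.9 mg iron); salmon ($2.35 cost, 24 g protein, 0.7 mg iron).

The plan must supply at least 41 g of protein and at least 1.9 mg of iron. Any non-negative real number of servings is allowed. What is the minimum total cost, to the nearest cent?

With two linear requirements the optimum uses one or two foods; enumerate the corners.
sweet potato only: max(41/2, 1.9/0.6) = 20.5 servings → $11.28.
hummus only: max(41/2, 1.9/0.9) = 20.5 servings → $12.30.
salmon only: max(41/24, 1.9/0.7) = 2.714 servings → $6.38.
sweet potato + hummus with both targets exact would need a negative amount; discard.
sweet potato + salmon with both tight: 1.3 servings and 1.6 servings → $4.47.
hummus + salmon with both tight: 0.8366 servings and 1.639 servings → $4.35.
So the least-cost plan costs $4.35.

$4.35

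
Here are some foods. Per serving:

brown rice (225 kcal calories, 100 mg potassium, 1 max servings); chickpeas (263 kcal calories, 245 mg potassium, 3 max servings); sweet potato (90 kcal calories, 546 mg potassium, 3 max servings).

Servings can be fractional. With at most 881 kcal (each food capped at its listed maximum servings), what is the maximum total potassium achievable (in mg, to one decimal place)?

Potassium per kcal: sweet potato 6.067, chickpeas 0.9316, brown rice 0.4444.
Take 3 servings of sweet potato: uses 270 kcal, +1638.0 mg potassium (running total 1638.0 mg).
Take 2.323 servings of chickpeas: uses 611 kcal, +569.2 mg potassium (running total 2207.2 mg).
Greedy by best ratio exhausts the calories allowance optimally: 2207.2 mg.

2207.2 mg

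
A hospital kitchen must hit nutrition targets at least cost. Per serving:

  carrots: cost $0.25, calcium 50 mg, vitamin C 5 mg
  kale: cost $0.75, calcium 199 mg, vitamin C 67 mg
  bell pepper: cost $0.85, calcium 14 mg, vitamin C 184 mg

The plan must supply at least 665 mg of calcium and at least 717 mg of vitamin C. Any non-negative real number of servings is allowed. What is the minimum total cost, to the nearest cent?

With two linear requirements the optimum uses one or two foods; enumerate the corners.
carrots only: max(665/50, 717/5) = 143.4 servings → $35.85.
kale only: max(665/199, 717/67) = 10.7 servings → $8.03.
bell pepper only: max(665/14, 717/184) = 47.5 servings → $40.38.
carrots + kale with both targets exact would need a negative amount; discard.
carrots + bell pepper with both tight: 12.3 servings and 3.562 servings → $6.10.
kale + bell pepper with both tight: 3.148 servings and 2.75 servings → $4.70.
The minimum over all feasible corners is $4.70.

$4.70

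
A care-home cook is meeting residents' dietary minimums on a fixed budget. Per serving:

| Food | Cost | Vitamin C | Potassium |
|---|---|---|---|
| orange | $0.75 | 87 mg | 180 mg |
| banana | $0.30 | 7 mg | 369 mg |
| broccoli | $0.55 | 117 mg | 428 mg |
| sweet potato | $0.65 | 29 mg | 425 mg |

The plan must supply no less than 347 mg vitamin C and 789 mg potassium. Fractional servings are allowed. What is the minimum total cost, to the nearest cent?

$1.63

orange only: max(347/87, 789/180) = 4.383 servings → $3.29.
banana only: max(347/7, 789/369) = 49.57 servings → $14.87.
broccoli only: max(347/117, 789/428) = 2.966 servings → $1.63.
sweet potato only: max(347/29, 789/425) = 11.97 servings → $7.78.
orange + banana with both tight: 3.972 servings and 0.2005 servings → $3.04.
orange + broccoli with both tight: 3.474 servings and 0.3822 servings → $2.82.
orange + sweet potato with both tight: 3.924 servings and 0.1947 servings → $3.07.
banana + broccoli with both targets exact would need a negative amount; discard.
banana + sweet potato with both targets exact would need a negative amount; discard.
broccoli + sweet potato: the both-tight solution has a negative serving — not a feasible corner.
So the least-cost plan costs $1.63.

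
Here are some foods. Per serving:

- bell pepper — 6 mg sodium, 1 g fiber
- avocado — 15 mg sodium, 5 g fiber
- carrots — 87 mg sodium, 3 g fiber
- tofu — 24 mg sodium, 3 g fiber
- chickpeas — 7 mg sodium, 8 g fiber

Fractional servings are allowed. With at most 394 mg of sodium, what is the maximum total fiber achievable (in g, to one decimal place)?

Fiber per mg sodium: chickpeas 1.143, avocado 0.3333, bell pepper 0.1667, tofu 0.125, carrots 0.03448.
With no serving limits, spend the whole sodium allowance on chickpeas: 394 mg / 7 mg × 8 g = 450.3 g.

450.3 g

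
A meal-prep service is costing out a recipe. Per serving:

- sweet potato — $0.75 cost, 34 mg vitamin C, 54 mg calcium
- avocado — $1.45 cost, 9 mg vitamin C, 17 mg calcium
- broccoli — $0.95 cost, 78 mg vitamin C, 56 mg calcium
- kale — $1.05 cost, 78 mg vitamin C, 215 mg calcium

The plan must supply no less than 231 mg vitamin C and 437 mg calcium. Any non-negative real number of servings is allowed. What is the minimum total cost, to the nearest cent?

$2.98

This is a tiny linear program; its minimum lies at a vertex of the feasible set. List the vertices and price them.
sweet potato only: max(231/34, 437/54) = 8.093 servings → $6.07.
avocado only: max(231/9, 437/17) = 25.71 servings → $37.27.
broccoli only: max(231/78, 437/56) = 7.804 servings → $7.41.
kale only: max(231/78, 437/215) = 2.962 servings → $3.11.
sweet potato + avocado: intersection lies outside the first quadrant.
sweet potato + broccoli with both targets exact would need a negative amount; discard.
sweet potato + kale with both tight: 5.029 servings and 0.7695 servings → $4.58.
avocado + broccoli: the both-tight solution has a negative serving — not a feasible corner.
avocado + kale with both tight: 25.58 servings and 0.009852 servings → $37.10.
broccoli + kale with both tight: 1.256 servings and 1.705 servings → $2.98.
So the least-cost plan costs $2.98.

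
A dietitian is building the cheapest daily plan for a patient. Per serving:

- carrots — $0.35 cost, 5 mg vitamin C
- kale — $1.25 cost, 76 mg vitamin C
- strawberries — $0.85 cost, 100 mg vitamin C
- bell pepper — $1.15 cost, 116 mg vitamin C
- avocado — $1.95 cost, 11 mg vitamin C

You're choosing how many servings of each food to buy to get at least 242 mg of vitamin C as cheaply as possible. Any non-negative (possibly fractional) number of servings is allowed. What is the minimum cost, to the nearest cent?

$2.06

Cost per mg of vitamin C: strawberries $0.0085, bell pepper $0.0099, kale $0.0164, carrots $0.0700, avocado $0.1773.
With no serving limits, use only strawberries: 242 mg / 100 mg = 2.42 servings × $0.85 = $2.06.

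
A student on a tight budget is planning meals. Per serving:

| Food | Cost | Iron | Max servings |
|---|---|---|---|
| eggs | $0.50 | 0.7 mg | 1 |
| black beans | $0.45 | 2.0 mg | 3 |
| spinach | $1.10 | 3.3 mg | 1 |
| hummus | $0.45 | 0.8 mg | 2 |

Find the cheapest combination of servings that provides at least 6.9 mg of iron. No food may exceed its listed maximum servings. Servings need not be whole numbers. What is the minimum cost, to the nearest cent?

Cost per mg of iron: black beans $0.2250, spinach $0.3333, hummus $0.5625, eggs $0.7143.
Take 3 servings of black beans: +6.0 mg iron for $1.35 (total $1.35, still need 0.9 mg).
Take 0.2727 servings of spinach: +0.9 mg iron for $0.30 (total $1.65, still need 0.0 mg).
Filling from the cheapest source first is optimal under one linear minimum: $1.65.

$1.65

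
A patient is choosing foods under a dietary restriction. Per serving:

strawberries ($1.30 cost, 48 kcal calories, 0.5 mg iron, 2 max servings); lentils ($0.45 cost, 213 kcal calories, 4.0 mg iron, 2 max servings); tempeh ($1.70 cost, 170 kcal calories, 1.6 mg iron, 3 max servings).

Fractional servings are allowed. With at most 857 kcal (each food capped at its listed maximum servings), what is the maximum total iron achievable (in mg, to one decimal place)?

12.2 mg

Iron per kcal: lentils 0.01878, strawberries 0.01042, tempeh 0.009412.
Take 2 servings of lentils: uses 426 kcal, +8.0 mg iron (running total 8.0 mg).
Take 2 servings of strawberries: uses 96 kcal, +1.0 mg iron (running total 9.0 mg).
Take 1.971 servings of tempeh: uses 335 kcal, +3.2 mg iron (running total 12.2 mg).
Filling greedily by iron-per-kcal is optimal for one linear limit, giving 12.2 mg.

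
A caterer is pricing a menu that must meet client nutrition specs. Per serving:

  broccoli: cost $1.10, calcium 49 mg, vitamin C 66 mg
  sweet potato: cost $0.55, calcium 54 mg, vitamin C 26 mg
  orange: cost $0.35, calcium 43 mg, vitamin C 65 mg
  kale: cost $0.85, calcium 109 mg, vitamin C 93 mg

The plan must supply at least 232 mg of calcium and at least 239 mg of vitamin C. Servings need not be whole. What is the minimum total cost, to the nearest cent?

$1.83

At the optimum either one food covers both requirements or two foods hit both targets exactly; no other combination can be cheaper.
broccoli only: max(232/49, 239/66) = 4.735 servings → $5.21.
sweet potato only: max(232/54, 239/26) = 9.192 servings → $5.06.
orange only: max(232/43, 239/65) = 5.395 servings → $1.89.
kale only: max(232/109, 239/93) = 2.57 servings → $2.18.
broccoli + sweet potato with both tight: 3.002 servings and 1.572 servings → $4.17.
broccoli + orange with both targets exact would need a negative amount; discard.
broccoli + kale with both tight: 1.697 servings and 1.366 servings → $3.03.
sweet potato + orange with both tight: 2.008 servings and 2.874 servings → $2.11.
sweet potato + kale: the both-tight solution has a negative serving — not a feasible corner.
orange + kale with both tight: 1.45 servings and 1.556 servings → $1.83.
So the least-cost plan costs $1.83.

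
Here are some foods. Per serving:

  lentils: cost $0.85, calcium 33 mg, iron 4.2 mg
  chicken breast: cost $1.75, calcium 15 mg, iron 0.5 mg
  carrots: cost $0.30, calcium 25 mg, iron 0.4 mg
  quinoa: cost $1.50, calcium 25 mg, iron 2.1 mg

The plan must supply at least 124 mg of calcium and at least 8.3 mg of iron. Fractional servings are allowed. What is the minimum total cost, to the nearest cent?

$2.27

lentils only: max(124/33, 8.3/4.2) = 3.758 servings → $3.19.
chicken breast only: max(124/15, 8.3/0.5) = 16.6 servings → $29.05.
carrots only: max(124/25, 8.3/0.4) = 20.75 servings → $6.22.
quinoa only: max(124/25, 8.3/2.1) = 4.96 servings → $7.44.
lentils + chicken breast with both tight: 1.344 servings and 5.31 servings → $10.43.
lentils + carrots with both tight: 1.72 servings and 2.69 servings → $2.27.
lentils + quinoa: intersection lies outside the first quadrant.
chicken breast + carrots: intersection lies outside the first quadrant.
chicken breast + quinoa with both tight: 2.784 servings and 3.289 servings → $9.81.
carrots + quinoa with both tight: 1.245 servings and 3.715 servings → $5.95.
Cheapest feasible corner: $2.27.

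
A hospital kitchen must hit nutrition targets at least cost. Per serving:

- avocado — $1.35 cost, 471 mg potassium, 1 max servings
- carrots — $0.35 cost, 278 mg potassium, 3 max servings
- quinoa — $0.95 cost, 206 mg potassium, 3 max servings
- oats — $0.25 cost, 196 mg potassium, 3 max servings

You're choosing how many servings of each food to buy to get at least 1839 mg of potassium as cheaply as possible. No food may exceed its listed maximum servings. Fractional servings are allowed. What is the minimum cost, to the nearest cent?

$3.00

Cost per mg of potassium: carrots $0.0013, oats $0.0013, avocado $0.0029, quinoa $0.0046.
Take 3 servings of carrots: +834.0 mg potassium for $1.05 (total $1.05, still need 1005.0 mg).
Take 3 servings of oats: +588.0 mg potassium for $0.75 (total $1.80, still need 417.0 mg).
Take 0.8854 servings of avocado: +417.0 mg potassium for $1.20 (total $3.00, still need 0.0 mg).
Filling from the cheapest source first is optimal under one linear minimum: $3.00.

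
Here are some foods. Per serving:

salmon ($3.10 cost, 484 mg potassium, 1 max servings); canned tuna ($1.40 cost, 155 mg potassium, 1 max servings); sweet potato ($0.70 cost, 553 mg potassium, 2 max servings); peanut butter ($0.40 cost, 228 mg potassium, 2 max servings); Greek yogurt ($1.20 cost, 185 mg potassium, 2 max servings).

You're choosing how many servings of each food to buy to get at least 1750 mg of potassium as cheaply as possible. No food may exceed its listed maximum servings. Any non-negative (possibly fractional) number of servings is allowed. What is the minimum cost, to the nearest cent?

$3.40

Cost per mg of potassium: sweet potato $0.0013, peanut butter $0.0018, salmon $0.0064, Greek yogurt $0.0065, canned tuna $0.0090.
Take 2 servings of sweet potato: +1106.0 mg potassium for $1.40 (total $1.40, still need 644.0 mg).
Take 2 servings of peanut butter: +456.0 mg potassium for $0.80 (total $2.20, still need 188.0 mg).
Take 0.3884 servings of salmon: +188.0 mg potassium for $1.20 (total $3.40, still need 0.0 mg).
Greedy by cheapest-per-mg is optimal for a single linear constraint, so the minimum cost is $3.40.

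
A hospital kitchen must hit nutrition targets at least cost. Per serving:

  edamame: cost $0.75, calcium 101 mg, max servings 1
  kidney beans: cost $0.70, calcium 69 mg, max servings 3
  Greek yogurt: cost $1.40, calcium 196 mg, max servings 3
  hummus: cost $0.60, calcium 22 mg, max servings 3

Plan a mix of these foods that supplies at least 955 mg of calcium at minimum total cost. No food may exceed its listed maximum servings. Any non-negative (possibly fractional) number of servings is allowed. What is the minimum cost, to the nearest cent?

Cost per mg of calcium: Greek yogurt $0.0071, edamame $0.0074, kidney beans $0.0101, hummus $0.0273.
Take 3 servings of Greek yogurt: +588.0 mg calcium for $4.20 (total $4.20, still need 367.0 mg).
Take 1 serving of edamame: +101.0 mg calcium for $0.75 (total $4.95, still need 266.0 mg).
Take 3 servings of kidney beans: +207.0 mg calcium for $2.10 (total $7.05, still need 59.0 mg).
Take 2.682 servings of hummus: +59.0 mg calcium for $1.61 (total $8.66, still need 0.0 mg).
Greedy by cheapest-per-mg is optimal for a single linear constraint, so the minimum cost is $8.66.

$8.66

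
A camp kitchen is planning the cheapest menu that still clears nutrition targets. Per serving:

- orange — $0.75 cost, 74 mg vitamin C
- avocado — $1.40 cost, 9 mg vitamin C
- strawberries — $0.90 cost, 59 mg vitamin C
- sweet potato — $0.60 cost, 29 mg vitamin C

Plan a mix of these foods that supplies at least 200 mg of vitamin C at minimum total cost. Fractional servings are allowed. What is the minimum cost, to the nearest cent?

Cost per mg of vitamin C: orange $0.0101, strawberries $0.0153, sweet potato $0.0207, avocado $0.1556.
With no serving limits, use only orange: 200 mg / 74 mg = 2.703 servings × $0.75 = $2.03.

$2.03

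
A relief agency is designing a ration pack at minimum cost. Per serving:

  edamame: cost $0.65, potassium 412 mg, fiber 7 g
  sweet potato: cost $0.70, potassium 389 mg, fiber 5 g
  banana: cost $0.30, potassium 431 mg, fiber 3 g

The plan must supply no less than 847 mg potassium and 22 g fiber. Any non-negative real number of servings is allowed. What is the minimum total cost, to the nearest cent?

$2.04

This is a tiny linear program; its minimum lies at a vertex of the feasible set. List the vertices and price them.
edamame only: max(847/412, 22/7) = 3.143 servings → $2.04.
sweet potato only: max(847/389, 22/5) = 4.4 servings → $3.08.
banana only: max(847/431, 22/3) = 7.333 servings → $2.20.
edamame + sweet potato: intersection lies outside the first quadrant.
edamame + banana with both targets exact would need a negative amount; discard.
sweet potato + banana with both targets exact would need a negative amount; discard.
The minimum over all feasible corners is $2.04.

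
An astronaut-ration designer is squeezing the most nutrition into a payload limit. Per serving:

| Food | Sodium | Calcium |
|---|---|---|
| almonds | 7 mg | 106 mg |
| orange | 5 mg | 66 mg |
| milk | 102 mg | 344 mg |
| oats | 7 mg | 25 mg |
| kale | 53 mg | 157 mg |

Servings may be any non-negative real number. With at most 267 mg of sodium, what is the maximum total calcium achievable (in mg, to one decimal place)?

Calcium per mg sodium: almonds 15.14, orange 13.2, oats 3.571, milk 3.373, kale 2.962.
With no serving limits, spend the whole sodium allowance on almonds: 267 mg / 7 mg × 106 mg = 4043.1 mg.

4043.1 mg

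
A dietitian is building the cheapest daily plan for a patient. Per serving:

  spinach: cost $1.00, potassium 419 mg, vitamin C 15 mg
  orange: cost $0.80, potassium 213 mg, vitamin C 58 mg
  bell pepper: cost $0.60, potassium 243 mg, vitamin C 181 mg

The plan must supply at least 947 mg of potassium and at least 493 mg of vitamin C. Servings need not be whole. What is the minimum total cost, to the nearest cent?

The cheapest plan sits at a corner of the feasible region — with two constraints it uses at most two foods.
spinach only: max(947/419, 493/15) = 32.87 servings → $32.87.
orange only: max(947/213, 493/58) = 8.5 servings → $6.80.
bell pepper only: max(947/243, 493/181) = 3.897 servings → $2.34.
spinach + orange with both targets exact would need a negative amount; discard.
spinach + bell pepper with both tight: 0.7149 servings and 2.665 servings → $2.31.
orange + bell pepper with both tight: 2.11 servings and 2.048 servings → $2.92.
Cheapest feasible corner: $2.31.

$2.31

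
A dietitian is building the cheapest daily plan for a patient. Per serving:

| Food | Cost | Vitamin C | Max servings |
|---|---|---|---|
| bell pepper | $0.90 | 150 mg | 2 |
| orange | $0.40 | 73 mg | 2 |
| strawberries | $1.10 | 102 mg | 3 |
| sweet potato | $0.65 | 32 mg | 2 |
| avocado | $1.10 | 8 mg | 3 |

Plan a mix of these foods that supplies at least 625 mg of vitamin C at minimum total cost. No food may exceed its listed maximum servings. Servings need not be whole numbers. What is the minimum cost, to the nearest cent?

Cost per mg of vitamin C: orange $0.0055, bell pepper $0.0060, strawberries $0.0108, sweet potato $0.0203, avocado $0.1375.
Take 2 servings of orange: +146.0 mg vitamin C for $0.80 (total $0.80, still need 479.0 mg).
Take 2 servings of bell pepper: +300.0 mg vitamin C for $1.80 (total $2.60, still need 179.0 mg).
Take 1.755 servings of strawberries: +179.0 mg vitamin C for $1.93 (total $4.53, still need 0.0 mg).
Filling from the cheapest source first is optimal under one linear minimum: $4.53.

$4.53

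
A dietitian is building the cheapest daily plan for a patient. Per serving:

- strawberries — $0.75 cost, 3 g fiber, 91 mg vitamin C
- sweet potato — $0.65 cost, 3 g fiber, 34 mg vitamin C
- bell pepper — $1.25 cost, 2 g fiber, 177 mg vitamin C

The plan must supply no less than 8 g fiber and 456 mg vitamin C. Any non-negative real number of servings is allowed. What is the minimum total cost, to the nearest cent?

This is a tiny linear program; its minimum lies at a vertex of the feasible set. List the vertices and price them.
strawberries only: max(8/3, 456/91) = 5.011 servings → $3.76.
sweet potato only: max(8/3, 456/34) = 13.41 servings → $8.72.
bell pepper only: max(8/2, 456/177) = 4 servings → $5.00.
strawberries + sweet potato: intersection lies outside the first quadrant.
strawberries + bell pepper with both tight: 1.444 servings and 1.834 servings → $3.38.
sweet potato + bell pepper with both tight: 1.089 servings and 2.367 servings → $3.67.
So the least-cost plan costs $3.38.

$3.38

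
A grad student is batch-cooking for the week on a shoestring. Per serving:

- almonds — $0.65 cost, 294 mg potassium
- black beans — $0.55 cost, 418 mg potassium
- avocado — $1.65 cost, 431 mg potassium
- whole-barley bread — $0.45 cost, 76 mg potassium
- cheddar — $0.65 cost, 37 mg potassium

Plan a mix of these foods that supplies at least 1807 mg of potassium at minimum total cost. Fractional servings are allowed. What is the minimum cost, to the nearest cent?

Cost per mg of potassium: black beans $0.0013, almonds $0.0022, avocado $0.0038, whole-barley bread $0.0059, cheddar $0.0176.
With no serving limits, use only black beans: 1807 mg / 418 mg = 4.323 servings × $0.55 = $2.38.

$2.38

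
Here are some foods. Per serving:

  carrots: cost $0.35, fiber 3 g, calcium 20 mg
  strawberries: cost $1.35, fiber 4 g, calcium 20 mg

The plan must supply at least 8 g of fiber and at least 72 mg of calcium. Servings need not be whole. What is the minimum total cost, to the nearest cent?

The cheapest plan sits at a corner of the feasible region — with two constraints it uses at most two foods.
carrots only: max(8/3, 72/20) = 3.6 servings → $1.26.
strawberries only: max(8/4, 72/20) = 3.6 servings → $4.86.
carrots + strawberries: the both-tight solution has a negative serving — not a feasible corner.
So the least-cost plan costs $1.26.

$1.26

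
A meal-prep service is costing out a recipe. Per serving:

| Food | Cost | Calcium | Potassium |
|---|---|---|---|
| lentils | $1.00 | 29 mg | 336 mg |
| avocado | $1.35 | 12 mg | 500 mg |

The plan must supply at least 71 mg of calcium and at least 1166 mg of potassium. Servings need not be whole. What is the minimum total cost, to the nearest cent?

A basic optimal solution has at most two foods positive. Try each food alone and each pair with both targets met exactly.
lentils only: max(71/29, 1166/336) = 3.47 servings → $3.47.
avocado only: max(71/12, 1166/500) = 5.917 servings → $7.99.
lentils + avocado with both tight: 2.055 servings and 0.9513 servings → $3.34.
The minimum over all feasible corners is $3.34.

$3.34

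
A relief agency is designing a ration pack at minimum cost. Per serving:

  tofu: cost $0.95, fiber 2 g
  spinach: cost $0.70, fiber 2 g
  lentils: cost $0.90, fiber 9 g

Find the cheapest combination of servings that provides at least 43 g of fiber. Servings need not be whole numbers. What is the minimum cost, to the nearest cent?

Cost per g of fiber: lentils $0.1000, spinach $0.3500, tofu $0.4750.
With no serving limits, use only lentils: 43 g / 9 g = 4.778 servings × $0.90 = $4.30.

$4.30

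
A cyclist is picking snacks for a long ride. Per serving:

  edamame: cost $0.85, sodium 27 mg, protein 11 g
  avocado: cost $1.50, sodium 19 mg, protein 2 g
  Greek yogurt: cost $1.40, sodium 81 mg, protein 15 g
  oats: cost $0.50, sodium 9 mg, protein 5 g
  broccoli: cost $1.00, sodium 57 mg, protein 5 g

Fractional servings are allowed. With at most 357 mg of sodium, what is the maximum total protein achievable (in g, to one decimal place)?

198.3 g

Protein per mg sodium: oats 0.5556, edamame 0.4074, Greek yogurt 0.1852, avocado 0.1053, broccoli 0.08772.
With no serving limits, spend the whole sodium allowance on oats: 357 mg / 9 mg × 5 g = 198.3 g.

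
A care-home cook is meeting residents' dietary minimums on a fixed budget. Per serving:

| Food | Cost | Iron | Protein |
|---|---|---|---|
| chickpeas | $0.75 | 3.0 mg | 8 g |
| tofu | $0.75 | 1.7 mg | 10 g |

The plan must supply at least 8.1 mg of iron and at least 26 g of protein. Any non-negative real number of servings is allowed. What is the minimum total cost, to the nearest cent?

A basic optimal solution has at most two foods positive. Try each food alone and each pair with both targets met exactly.
chickpeas only: max(8.1/3.0, 26/8) = 3.25 servings → $2.44.
tofu only: max(8.1/1.7, 26/10) = 4.765 servings → $3.57.
chickpeas + tofu with both tight: 2.244 servings and 0.8049 servings → $2.29.
So the least-cost plan costs $2.29.

$2.29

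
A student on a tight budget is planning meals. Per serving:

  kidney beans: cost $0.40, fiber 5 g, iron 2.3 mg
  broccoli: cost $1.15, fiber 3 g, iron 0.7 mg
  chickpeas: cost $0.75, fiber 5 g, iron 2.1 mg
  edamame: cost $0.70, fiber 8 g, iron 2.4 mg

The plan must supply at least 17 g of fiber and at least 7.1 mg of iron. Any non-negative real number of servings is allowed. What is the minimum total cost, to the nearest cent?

$1.36

For a min-cost LP with two ≥-constraints, a basic feasible solution has at most two positive variables.
kidney beans only: max(17/5, 7.1/2.3) = 3.4 servings → $1.36.
broccoli only: max(17/3, 7.1/0.7) = 10.14 servings → $11.66.
chickpeas only: max(17/5, 7.1/2.1) = 3.4 servings → $2.55.
edamame only: max(17/8, 7.1/2.4) = 2.958 servings → $2.07.
kidney beans + broccoli with both tight: 2.765 servings and 1.059 servings → $2.32.
kidney beans + chickpeas: the both-tight solution has a negative serving — not a feasible corner.
kidney beans + edamame with both tight: 2.5 servings and 0.5625 servings → $1.39.
broccoli + chickpeas with both tight: 0.07143 servings and 3.357 servings → $2.60.
broccoli + edamame: intersection lies outside the first quadrant.
chickpeas + edamame with both tight: 3.333 servings and 0.04167 servings → $2.53.
So the least-cost plan costs $1.36.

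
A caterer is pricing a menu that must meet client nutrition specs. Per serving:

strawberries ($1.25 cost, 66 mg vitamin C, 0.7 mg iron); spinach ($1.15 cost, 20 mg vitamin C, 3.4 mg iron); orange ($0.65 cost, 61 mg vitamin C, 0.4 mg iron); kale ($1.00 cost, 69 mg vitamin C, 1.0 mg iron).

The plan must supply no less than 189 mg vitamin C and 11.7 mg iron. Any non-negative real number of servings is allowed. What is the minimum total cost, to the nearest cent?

$5.01

Two binding constraints pin down two serving amounts, so the optimal mix uses at most two foods. The candidates are each food alone (scaled to the tighter of vitamin C/iron) and each pair with both constraints tight.
strawberries only: max(189/66, 11.7/0.7) = 16.71 servings → $20.89.
spinach only: max(189/20, 11.7/3.4) = 9.45 servings → $10.87.
orange only: max(189/61, 11.7/0.4) = 29.25 servings → $19.01.
kale only: max(189/69, 11.7/1.0) = 11.7 servings → $11.70.
strawberries + spinach with both tight: 1.942 servings and 3.041 servings → $5.93.
strawberries + orange: the both-tight solution has a negative serving — not a feasible corner.
strawberries + kale: intersection lies outside the first quadrant.
spinach + orange with both tight: 3.2 servings and 2.049 servings → $5.01.
spinach + kale with both tight: 2.881 servings and 1.904 servings → $5.22.
orange + kale with both targets exact would need a negative amount; discard.
So the least-cost plan costs $5.01.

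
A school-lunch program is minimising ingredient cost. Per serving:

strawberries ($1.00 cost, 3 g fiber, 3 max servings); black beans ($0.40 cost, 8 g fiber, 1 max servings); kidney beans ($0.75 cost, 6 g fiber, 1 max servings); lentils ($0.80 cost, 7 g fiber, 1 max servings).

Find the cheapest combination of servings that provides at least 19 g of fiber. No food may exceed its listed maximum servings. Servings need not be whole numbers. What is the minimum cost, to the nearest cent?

Cost per g of fiber: black beans $0.0500, lentils $0.1143, kidney beans $0.1250, strawberries $0.3333.
Take 1 serving of black beans: +8.0 g fiber for $0.40 (total $0.40, still need 11.0 g).
Take 1 serving of lentils: +7.0 g fiber for $0.80 (total $1.20, still need 4.0 g).
Take 0.6667 servings of kidney beans: +4.0 g fiber for $0.50 (total $1.70, still need 0.0 g).
Greedy by cheapest-per-g is optimal for a single linear constraint, so the minimum cost is $1.70.

$1.70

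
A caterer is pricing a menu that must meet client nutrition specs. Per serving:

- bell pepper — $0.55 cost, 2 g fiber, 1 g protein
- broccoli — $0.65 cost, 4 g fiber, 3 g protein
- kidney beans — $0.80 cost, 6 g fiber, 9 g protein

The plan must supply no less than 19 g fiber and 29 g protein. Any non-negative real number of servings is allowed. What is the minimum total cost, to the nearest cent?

$2.58

An LP optimum is at a vertex; with two nutrient constraints at most two foods are used. Check each candidate.
bell pepper only: max(19/2, 29/1) = 29 servings → $15.95.
broccoli only: max(19/4, 29/3) = 9.667 servings → $6.28.
kidney beans only: max(19/6, 29/9) = 3.222 servings → $2.58.
bell pepper + broccoli with both targets exact would need a negative amount; discard.
bell pepper + kidney beans: intersection lies outside the first quadrant.
broccoli + kidney beans: the both-tight solution has a negative serving — not a feasible corner.
The minimum over all feasible corners is $2.58.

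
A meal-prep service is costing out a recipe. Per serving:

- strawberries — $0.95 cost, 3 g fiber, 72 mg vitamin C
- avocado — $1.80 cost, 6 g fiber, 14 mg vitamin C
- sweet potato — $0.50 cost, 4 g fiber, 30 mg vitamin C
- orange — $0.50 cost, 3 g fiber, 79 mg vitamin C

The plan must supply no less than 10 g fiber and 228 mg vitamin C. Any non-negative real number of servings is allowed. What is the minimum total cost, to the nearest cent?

An LP optimum is at a vertex; with two nutrient constraints at most two foods are used. Check each candidate.
strawberries only: max(10/3, 228/72) = 3.333 servings → $3.17.
avocado only: max(10/6, 228/14) = 16.29 servings → $29.31.
sweet potato only: max(10/4, 228/30) = 7.6 servings → $3.80.
orange only: max(10/3, 228/79) = 3.333 servings → $1.67.
strawberries + avocado with both tight: 3.149 servings and 0.09231 servings → $3.16.
strawberries + sweet potato with both tight: 3.091 servings and 0.1818 servings → $3.03.
strawberries + orange: intersection lies outside the first quadrant.
avocado + sweet potato: the both-tight solution has a negative serving — not a feasible corner.
avocado + orange with both tight: 0.2454 servings and 2.843 servings → $1.86.
sweet potato + orange with both tight: 0.469 servings and 2.708 servings → $1.59.
The minimum over all feasible corners is $1.59.

$1.59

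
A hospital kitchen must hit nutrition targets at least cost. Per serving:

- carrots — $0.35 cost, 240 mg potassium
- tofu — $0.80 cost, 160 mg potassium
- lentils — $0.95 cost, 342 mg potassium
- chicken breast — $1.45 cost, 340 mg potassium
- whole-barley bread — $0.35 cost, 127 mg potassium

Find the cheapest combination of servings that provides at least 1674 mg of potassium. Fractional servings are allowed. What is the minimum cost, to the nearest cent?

$2.44

Cost per mg of potassium: carrots $0.0015, whole-barley bread $0.0028, lentils $0.0028, chicken breast $0.0043, tofu $0.0050.
With no serving limits, use only carrots: 1674 mg / 240 mg = 6.975 servings × $0.35 = $2.44.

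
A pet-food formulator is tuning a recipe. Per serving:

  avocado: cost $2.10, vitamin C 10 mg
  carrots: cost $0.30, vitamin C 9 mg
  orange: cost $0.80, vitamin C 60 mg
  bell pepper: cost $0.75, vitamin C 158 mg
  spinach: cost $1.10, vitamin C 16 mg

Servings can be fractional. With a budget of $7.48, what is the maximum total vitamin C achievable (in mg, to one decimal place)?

1575.8 mg

Vitamin C per dollar: bell pepper 210.7, orange 75, carrots 30, spinach 14.55, avocado 4.762.
With no serving limits, spend the whole cost allowance on bell pepper: $7.48 / $0.75 × 158 mg = 1575.8 mg.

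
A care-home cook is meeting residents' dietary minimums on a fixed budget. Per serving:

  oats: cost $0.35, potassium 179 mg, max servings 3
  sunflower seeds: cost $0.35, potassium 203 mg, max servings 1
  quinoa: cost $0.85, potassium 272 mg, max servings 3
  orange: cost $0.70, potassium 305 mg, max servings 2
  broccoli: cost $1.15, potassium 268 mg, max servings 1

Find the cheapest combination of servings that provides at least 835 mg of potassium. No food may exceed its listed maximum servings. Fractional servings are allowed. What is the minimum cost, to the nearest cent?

$1.62

Cost per mg of potassium: sunflower seeds $0.0017, oats $0.0020, orange $0.0023, quinoa $0.0031, broccoli $0.0043.
Take 1 serving of sunflower seeds: +203.0 mg potassium for $0.35 (total $0.35, still need 632.0 mg).
Take 3 servings of oats: +537.0 mg potassium for $1.05 (total $1.40, still need 95.0 mg).
Take 0.3115 servings of orange: +95.0 mg potassium for $0.22 (total $1.62, still need 0.0 mg).
Filling from the cheapest source first is optimal under one linear minimum: $1.62.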